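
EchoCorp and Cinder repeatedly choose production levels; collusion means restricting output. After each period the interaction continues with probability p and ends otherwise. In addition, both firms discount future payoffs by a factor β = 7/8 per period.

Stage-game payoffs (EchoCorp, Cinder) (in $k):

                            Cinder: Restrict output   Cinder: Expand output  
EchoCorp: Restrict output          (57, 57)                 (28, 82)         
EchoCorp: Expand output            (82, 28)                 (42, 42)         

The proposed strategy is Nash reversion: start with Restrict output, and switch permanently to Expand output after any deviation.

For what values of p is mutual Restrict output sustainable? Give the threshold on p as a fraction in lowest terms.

With continuation probability p and discount β, the effective per-period discount factor is βp.
Grim-trigger IC: βp ≥ (82−57)/(82−42) = 5/8.
So p ≥ (5/8)/(7/8) = 5/7.

5/7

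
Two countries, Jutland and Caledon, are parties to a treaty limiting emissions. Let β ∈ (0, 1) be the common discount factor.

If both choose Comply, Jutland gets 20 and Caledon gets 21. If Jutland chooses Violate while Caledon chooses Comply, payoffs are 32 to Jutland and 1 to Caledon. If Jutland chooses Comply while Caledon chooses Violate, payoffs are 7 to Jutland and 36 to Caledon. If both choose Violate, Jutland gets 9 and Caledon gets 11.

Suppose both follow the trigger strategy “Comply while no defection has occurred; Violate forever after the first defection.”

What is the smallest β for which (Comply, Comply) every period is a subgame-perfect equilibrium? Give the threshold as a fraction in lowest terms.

Jutland's threshold: (32−20)/(32−9) = 12/23.
Caledon's threshold: (36−21)/(36−11) = 3/5.
12/23 < 3/5, so Caledon binds and β* = 3/5.

3/5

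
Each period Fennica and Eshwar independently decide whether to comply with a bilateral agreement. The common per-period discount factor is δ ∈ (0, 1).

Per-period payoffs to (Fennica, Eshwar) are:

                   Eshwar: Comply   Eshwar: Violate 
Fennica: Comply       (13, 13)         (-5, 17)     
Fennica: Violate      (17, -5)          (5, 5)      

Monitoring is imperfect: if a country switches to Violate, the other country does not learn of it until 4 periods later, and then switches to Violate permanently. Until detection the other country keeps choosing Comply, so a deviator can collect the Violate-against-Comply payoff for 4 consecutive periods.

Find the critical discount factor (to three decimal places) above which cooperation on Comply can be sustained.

0.760

The best deviation is to choose Violate for all 4 undetected periods, earning 17 each, then 5 forever once detected.
Deviation value: 17(1−δ^4)/(1−δ) + 5δ^4/(1−δ); cooperation value: 13/(1−δ).
IC: 13 ≥ 17(1−δ^4) + 5δ^4 = 17 − 12δ^4.
So δ^4 ≥ 4/12 = 1/3, giving δ ≥ (1/3)^(1/4) ≈ 0.760.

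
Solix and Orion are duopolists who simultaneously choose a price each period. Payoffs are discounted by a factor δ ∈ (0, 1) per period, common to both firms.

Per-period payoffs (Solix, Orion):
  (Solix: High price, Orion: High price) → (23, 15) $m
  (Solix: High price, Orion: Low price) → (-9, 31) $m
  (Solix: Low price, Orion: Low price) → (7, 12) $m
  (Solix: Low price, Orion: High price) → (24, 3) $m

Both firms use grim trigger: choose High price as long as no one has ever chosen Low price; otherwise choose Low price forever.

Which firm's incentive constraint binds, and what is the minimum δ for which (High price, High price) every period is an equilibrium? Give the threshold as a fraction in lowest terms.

For Solix: deviation gain 24−23 = 1, per-period punishment loss 23−7 = 16. IC gives δ ≥ 1/17.
For Orion: gain 16, loss 3 per period, so δ ≥ 16/19.
The tighter constraint is Orion's, so cooperation needs δ ≥ 16/19.

Orion; δ ≥ 16/19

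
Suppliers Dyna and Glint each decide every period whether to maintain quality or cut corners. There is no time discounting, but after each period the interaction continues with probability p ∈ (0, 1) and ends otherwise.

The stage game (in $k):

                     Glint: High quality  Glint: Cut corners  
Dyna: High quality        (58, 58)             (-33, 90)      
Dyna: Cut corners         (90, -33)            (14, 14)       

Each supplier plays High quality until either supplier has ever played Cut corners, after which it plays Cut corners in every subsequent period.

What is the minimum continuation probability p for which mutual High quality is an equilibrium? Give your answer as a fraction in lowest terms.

8/19

With no time discounting, the continuation probability p plays the role of the discount factor.
Grim-trigger IC: 58/(1−p) ≥ 90 + 14p/(1−p) ⇒ p ≥ (90−58)/(90−14) = 8/19.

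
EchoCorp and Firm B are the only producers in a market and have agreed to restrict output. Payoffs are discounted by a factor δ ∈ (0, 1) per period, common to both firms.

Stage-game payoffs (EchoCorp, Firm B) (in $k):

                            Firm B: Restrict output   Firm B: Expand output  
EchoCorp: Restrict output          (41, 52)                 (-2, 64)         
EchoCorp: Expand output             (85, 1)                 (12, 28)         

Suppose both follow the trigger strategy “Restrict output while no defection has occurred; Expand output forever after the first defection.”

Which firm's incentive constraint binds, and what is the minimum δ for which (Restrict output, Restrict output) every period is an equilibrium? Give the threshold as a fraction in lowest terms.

EchoCorp: cooperation gives 41 each period; deviation gives 85 once then 12 forever.
  41/(1−δ) ≥ 85 + 12δ/(1−δ) ⇒ δ ≥ 44/73.
Firm B: cooperation gives 52 each period; deviation gives 64 once then 28 forever.
  δ ≥ 12/36 = 1/3.
Both must hold, so the binding constraint is EchoCorp's: δ ≥ 44/73.

EchoCorp; δ ≥ 44/73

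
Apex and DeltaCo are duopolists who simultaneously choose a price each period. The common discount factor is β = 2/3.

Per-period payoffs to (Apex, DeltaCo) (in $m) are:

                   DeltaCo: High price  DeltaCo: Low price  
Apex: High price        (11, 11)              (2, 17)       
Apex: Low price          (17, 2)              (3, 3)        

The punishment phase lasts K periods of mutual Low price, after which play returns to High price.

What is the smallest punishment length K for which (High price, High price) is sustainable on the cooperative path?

Need Σ_{k=1}^{K} β^k ≥ (17−11)/(11−3) = 0.7500 at β = 2/3.
At K = 1 the sum is 0.6667 < 0.7500; at K = 2 it is 1.1111 ≥ 0.7500.
So the minimum punishment length is K = 2.

2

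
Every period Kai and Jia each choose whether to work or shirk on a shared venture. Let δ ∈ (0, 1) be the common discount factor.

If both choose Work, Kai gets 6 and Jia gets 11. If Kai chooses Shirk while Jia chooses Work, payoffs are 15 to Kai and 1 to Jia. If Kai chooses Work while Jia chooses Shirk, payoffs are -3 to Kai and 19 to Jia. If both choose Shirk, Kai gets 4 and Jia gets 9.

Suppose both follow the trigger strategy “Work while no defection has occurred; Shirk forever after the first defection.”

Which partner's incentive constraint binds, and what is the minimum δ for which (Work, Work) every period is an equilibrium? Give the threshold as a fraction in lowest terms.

For Kai: deviation gain 15−6 = 9, per-period punishment loss 6−4 = 2. IC gives δ ≥ 9/11.
For Jia: gain 8, loss 2 per period, so δ ≥ 8/10 = 4/5.
The tighter constraint is Kai's, so cooperation needs δ ≥ 9/11.

Kai; δ ≥ 9/11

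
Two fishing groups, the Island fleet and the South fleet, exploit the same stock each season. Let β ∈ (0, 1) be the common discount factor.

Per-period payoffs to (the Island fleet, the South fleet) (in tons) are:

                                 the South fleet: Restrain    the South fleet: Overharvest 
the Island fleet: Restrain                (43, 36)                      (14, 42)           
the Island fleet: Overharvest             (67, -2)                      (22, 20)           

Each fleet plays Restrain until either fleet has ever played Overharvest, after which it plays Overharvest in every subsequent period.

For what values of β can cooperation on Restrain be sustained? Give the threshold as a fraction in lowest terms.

For the Island fleet: deviation gain 67−43 = 24, per-period punishment loss 43−22 = 21. IC gives β ≥ 24/45 = 8/15.
For the South fleet: gain 6, loss 16 per period, so β ≥ 6/22 = 3/11.
The tighter constraint is the Island fleet's, so cooperation needs β ≥ 8/15.

8/15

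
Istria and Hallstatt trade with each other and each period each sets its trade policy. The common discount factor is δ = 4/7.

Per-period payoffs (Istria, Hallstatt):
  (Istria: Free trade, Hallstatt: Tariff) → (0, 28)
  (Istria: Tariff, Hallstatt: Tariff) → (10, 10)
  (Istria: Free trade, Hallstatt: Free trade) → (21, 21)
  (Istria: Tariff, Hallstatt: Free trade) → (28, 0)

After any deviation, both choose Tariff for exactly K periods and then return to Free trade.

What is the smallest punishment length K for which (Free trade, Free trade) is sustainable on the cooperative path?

No profitable deviation requires (21−10)(δ+…+δ^K) ≥ 28−21, i.e. δ+…+δ^K ≥ 7/11 ≈ 0.6364.
With δ = 4/7, the partial sums are K=1: 0.5714, K=2: 0.8980.
K = 2 is the first length at which the sum reaches 0.6364.

2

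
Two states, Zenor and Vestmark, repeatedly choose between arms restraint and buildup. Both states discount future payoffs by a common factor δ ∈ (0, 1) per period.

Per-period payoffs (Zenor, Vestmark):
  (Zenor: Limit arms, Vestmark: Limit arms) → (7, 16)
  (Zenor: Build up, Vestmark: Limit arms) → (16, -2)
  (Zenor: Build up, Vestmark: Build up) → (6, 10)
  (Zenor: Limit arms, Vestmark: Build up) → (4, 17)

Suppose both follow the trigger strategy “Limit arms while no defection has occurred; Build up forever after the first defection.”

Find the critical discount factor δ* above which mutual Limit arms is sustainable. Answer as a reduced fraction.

Zenor: cooperation gives 7 each period; deviation gives 16 once then 6 forever.
  7/(1−δ) ≥ 16 + 6δ/(1−δ) ⇒ δ ≥ 9/10.
Vestmark: cooperation gives 16 each period; deviation gives 17 once then 10 forever.
  δ ≥ 1/7.
Both must hold, so the binding constraint is Zenor's: δ ≥ 9/10.

9/10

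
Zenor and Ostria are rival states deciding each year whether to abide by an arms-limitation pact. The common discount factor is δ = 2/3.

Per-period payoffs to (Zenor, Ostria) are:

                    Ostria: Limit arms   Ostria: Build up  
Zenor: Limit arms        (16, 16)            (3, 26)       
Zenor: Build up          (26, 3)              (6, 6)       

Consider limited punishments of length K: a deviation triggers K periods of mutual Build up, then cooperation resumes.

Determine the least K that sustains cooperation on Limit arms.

2

No profitable deviation requires (16−6)(δ+…+δ^K) ≥ 26−16, i.e. δ+…+δ^K ≥ 1 ≈ 1.0000.
With δ = 2/3, the partial sums are K=1: 0.6667, K=2: 1.1111.
K = 2 is the first length at which the sum reaches 1.0000.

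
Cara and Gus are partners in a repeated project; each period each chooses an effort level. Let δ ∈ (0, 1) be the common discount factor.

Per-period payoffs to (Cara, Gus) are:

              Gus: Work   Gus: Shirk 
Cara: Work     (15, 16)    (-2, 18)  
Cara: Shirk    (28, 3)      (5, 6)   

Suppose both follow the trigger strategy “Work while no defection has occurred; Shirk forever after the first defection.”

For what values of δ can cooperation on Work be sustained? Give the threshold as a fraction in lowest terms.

For Cara: deviation gain 28−15 = 13, per-period punishment loss 15−5 = 10. IC gives δ ≥ 13/23.
For Gus: gain 2, loss 10 per period, so δ ≥ 2/12 = 1/6.
The tighter constraint is Cara's, so cooperation needs δ ≥ 13/23.

13/23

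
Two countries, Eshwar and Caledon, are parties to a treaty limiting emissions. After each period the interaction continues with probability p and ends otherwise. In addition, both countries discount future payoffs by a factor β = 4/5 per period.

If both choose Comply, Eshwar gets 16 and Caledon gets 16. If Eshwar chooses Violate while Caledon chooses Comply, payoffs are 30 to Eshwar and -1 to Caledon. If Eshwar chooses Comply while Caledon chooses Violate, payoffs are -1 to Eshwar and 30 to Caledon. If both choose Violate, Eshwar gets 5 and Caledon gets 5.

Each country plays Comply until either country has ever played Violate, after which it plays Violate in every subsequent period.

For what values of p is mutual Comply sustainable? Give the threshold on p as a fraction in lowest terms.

7/10

Expected continuation weight on next period's payoff is β·p = 4/5·p, which plays the role of the discount factor.
Cooperation requires 4/5·p ≥ (30−16)/(30−5) = 14/25, hence p ≥ 7/10.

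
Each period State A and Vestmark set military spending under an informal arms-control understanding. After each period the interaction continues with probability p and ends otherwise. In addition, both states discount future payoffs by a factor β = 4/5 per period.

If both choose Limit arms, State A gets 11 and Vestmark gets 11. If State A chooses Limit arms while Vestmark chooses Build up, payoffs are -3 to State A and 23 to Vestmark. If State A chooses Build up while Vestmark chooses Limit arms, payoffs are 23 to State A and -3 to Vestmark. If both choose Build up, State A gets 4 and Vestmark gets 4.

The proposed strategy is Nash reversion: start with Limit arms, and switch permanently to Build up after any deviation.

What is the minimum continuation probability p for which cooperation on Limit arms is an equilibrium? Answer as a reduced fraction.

15/19

Expected continuation weight on next period's payoff is β·p = 4/5·p, which plays the role of the discount factor.
Cooperation requires 4/5·p ≥ (23−11)/(23−4) = 12/19, hence p ≥ 15/19.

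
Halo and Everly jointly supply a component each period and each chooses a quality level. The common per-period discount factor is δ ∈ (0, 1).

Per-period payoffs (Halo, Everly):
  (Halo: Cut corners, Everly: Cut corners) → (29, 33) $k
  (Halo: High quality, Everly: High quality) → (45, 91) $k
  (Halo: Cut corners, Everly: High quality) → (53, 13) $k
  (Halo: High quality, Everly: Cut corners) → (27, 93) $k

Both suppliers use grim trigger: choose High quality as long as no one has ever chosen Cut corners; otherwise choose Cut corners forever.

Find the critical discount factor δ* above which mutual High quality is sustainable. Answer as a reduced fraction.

1/3

Halo's threshold: (53−45)/(53−29) = 1/3.
Everly's threshold: (93−91)/(93−33) = 1/30.
1/3 > 1/30, so Halo binds and δ* = 1/3.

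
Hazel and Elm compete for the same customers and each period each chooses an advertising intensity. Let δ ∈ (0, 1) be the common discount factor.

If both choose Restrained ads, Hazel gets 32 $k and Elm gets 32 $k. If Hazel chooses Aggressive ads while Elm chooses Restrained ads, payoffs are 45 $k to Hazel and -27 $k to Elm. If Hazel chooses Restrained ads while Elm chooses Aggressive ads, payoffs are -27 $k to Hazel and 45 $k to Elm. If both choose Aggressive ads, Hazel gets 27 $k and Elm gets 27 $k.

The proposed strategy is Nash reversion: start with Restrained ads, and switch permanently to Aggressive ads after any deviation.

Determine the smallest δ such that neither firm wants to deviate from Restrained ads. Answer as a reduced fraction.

13/18

Under grim trigger the critical discount factor is (T−C)/(T−P) with T = 45, C = 32, P = 27.
δ* = (45−32)/(45−27) = 13/18.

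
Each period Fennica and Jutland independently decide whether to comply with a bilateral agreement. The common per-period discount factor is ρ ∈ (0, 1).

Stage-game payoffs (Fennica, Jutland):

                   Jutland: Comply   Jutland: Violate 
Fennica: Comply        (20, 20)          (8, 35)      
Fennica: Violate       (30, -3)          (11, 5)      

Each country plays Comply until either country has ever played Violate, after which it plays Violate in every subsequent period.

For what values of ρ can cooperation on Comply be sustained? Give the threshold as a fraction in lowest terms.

10/19

Fennica's threshold: (30−20)/(30−11) = 10/19.
Jutland's threshold: (35−20)/(35−5) = 1/2.
10/19 > 1/2, so Fennica binds and ρ* = 10/19.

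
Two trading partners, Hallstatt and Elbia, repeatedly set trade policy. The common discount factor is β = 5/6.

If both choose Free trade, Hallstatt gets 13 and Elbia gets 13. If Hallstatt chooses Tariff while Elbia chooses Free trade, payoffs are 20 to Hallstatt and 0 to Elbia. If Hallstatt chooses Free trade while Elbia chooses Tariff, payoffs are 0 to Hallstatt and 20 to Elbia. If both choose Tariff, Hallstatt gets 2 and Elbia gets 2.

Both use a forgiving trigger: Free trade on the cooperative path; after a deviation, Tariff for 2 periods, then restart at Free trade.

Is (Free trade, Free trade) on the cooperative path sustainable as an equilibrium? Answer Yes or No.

Yes

IC: β+…+β^2 ≥ (20−13)/(13−2) = 7/11.
At β = 5/6: partial sum = 1.5278 ≥ 0.6364. Cooperation sustainable.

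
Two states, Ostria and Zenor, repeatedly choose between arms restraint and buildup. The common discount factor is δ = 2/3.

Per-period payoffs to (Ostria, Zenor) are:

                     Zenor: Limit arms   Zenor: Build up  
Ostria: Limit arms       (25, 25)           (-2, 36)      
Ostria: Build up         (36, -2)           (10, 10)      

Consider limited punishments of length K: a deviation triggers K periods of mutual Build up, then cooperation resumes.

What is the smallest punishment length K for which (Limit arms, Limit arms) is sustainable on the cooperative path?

IC: δ(1−δ^K)/(1−δ) ≥ (36−25)/(25−10) = 11/15.
With δ = 2/3: need 1 − δ^K ≥ 11/15·(1−2/3)/(2/3), i.e. δ^K ≤ 0.6333.
Since (2/3)^1 = 0.6667 and (2/3)^2 = 0.4444, the smallest such K is 2.

2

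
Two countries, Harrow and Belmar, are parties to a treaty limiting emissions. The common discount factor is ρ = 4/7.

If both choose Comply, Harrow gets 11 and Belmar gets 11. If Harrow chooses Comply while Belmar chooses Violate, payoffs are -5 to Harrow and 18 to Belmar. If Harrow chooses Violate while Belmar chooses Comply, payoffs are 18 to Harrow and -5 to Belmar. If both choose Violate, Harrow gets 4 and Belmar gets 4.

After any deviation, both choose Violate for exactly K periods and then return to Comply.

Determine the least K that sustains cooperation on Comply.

3

No profitable deviation requires (11−4)(ρ+…+ρ^K) ≥ 18−11, i.e. ρ+…+ρ^K ≥ 1 ≈ 1.0000.
With ρ = 4/7, the partial sums are K=1: 0.5714, K=2: 0.8980, K=3: 1.0845.
K = 3 is the first length at which the sum reaches 1.0000.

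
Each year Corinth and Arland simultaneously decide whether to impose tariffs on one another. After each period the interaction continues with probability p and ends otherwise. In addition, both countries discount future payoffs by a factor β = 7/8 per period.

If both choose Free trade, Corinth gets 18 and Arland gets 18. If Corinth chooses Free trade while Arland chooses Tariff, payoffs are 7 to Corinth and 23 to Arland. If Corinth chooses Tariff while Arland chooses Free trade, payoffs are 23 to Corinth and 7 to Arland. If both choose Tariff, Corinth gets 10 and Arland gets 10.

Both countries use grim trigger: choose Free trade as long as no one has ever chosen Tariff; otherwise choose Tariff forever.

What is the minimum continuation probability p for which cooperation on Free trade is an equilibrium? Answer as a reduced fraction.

40/91

With continuation probability p and discount β, the effective per-period discount factor is βp.
Grim-trigger IC: βp ≥ (23−18)/(23−10) = 5/13.
So p ≥ (5/13)/(7/8) = 40/91.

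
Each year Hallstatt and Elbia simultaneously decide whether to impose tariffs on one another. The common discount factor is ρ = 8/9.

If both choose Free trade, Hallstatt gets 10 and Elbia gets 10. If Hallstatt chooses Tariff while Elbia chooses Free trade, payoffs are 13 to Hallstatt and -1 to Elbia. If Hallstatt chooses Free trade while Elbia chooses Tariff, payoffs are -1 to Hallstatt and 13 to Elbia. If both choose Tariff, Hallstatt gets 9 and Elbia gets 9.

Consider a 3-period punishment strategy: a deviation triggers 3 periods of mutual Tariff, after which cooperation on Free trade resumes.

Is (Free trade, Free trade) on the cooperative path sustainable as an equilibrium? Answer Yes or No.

No

Comparing payoff streams over the 4 periods until play realigns: cooperate → 10(1+ρ+…+ρ^3); deviate → 13 + 9(ρ+…+ρ^3).
Cooperation is sustained iff (10−9)(ρ+…+ρ^3) ≥ 13−10.
ρ+…+ρ^3 = 8/9·(1−(8/9)^3)/(1−8/9) = 2.3813, and (13−10)/(10−9) = 3.0000.
2.3813 < 3.0000, so cooperation is not sustainable.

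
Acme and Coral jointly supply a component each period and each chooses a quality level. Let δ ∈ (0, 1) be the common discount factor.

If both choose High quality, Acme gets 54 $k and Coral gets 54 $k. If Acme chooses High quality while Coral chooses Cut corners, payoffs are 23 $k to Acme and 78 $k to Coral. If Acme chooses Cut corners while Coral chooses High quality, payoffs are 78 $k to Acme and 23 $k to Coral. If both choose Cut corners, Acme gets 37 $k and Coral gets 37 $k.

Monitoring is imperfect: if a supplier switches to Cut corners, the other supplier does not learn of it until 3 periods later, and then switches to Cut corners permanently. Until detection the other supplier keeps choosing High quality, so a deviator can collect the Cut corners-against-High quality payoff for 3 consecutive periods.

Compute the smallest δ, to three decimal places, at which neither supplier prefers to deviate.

0.837

The best deviation is to choose Cut corners for all 3 undetected periods, earning 78 each, then 37 forever once detected.
Deviation value: 78(1−δ^3)/(1−δ) + 37δ^3/(1−δ); cooperation value: 54/(1−δ).
IC: 54 ≥ 78(1−δ^3) + 37δ^3 = 78 − 41δ^3.
So δ^3 ≥ 24/41, giving δ ≥ (24/41)^(1/3) ≈ 0.837.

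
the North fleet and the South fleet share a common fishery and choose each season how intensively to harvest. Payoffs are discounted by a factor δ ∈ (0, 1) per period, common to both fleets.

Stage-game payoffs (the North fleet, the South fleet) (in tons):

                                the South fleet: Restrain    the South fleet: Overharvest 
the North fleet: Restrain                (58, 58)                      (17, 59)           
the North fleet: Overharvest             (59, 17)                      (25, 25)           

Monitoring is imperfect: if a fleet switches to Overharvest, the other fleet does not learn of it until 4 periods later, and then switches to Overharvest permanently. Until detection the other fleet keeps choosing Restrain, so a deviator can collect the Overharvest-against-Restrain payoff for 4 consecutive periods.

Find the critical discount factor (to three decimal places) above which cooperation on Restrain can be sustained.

The best deviation is to choose Overharvest for all 4 undetected periods, earning 59 each, then 25 forever once detected.
Deviation value: 59(1−δ^4)/(1−δ) + 25δ^4/(1−δ); cooperation value: 58/(1−δ).
IC: 58 ≥ 59(1−δ^4) + 25δ^4 = 59 − 34δ^4.
So δ^4 ≥ 1/34, giving δ ≥ (1/34)^(1/4) ≈ 0.414.

0.414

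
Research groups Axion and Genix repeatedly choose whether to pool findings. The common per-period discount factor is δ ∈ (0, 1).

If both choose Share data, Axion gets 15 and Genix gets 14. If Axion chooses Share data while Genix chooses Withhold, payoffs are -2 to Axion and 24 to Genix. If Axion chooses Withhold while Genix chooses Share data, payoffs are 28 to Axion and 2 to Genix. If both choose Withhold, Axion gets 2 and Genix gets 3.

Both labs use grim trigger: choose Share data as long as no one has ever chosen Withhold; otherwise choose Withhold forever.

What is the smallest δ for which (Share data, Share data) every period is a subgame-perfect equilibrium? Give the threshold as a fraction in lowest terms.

1/2

Axion's threshold: (28−15)/(28−2) = 1/2.
Genix's threshold: (24−14)/(24−3) = 10/21.
1/2 > 10/21, so Axion binds and δ* = 1/2.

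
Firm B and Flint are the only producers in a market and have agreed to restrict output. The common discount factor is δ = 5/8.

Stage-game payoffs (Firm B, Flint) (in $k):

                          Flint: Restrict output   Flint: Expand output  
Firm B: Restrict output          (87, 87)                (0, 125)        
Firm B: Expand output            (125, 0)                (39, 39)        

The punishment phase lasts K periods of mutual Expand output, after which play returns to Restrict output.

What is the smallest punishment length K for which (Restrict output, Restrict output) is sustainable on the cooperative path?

IC: δ(1−δ^K)/(1−δ) ≥ (125−87)/(87−39) = 19/24.
With δ = 5/8: need 1 − δ^K ≥ 19/24·(1−5/8)/(5/8), i.e. δ^K ≤ 0.5250.
Since (5/8)^1 = 0.6250 and (5/8)^2 = 0.3906, the smallest such K is 2.

2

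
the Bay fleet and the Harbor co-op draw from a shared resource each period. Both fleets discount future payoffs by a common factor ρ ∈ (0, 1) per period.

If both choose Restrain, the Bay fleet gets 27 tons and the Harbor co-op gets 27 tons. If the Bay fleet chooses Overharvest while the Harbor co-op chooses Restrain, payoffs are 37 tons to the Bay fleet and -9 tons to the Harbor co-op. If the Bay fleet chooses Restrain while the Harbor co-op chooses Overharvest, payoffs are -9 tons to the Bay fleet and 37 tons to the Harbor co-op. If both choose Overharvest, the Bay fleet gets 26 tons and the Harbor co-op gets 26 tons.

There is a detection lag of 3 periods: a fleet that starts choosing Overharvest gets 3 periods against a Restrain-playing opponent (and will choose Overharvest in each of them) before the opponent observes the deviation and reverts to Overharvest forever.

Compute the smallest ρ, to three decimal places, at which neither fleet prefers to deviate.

0.969

A deviator earns 37 for 3 periods, then 26 forever; cooperating earns 27 forever. Multiplying the IC by (1−ρ):
27 ≥ 37(1−ρ^3) + 26ρ^3, so 11·ρ^3 ≥ 10 and ρ^3 ≥ 10/11.
ρ ≥ (10/11)^(1/3) ≈ 0.969.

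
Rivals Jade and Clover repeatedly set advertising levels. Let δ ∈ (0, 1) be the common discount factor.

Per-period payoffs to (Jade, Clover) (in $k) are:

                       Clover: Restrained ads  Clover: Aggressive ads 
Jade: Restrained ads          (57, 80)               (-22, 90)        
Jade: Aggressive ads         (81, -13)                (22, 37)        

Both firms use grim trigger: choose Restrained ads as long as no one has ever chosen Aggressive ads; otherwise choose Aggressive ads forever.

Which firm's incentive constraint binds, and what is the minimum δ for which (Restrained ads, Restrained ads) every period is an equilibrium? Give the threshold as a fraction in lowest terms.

Jade: cooperation gives 57 each period; deviation gives 81 once then 22 forever.
  57/(1−δ) ≥ 81 + 22δ/(1−δ) ⇒ δ ≥ 24/59.
Clover: cooperation gives 80 each period; deviation gives 90 once then 37 forever.
  δ ≥ 10/53.
Both must hold, so the binding constraint is Jade's: δ ≥ 24/59.

Jade; δ ≥ 24/59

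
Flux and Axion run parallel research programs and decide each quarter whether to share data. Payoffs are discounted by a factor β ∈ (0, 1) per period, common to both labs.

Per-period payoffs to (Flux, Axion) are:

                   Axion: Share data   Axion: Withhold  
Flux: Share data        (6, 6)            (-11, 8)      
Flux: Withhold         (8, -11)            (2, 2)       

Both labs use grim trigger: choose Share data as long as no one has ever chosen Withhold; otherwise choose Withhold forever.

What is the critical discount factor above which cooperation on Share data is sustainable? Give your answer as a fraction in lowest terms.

1/3

One-period gain from deviating is 8 − 6 = 2. The loss is 6 − 2 = 4 in every subsequent period, with present value 4·β/(1−β).
Deviation is unprofitable when 4·β/(1−β) ≥ 2, i.e. β/(1−β) ≥ 1/2.
Equivalently β ≥ 2/(2+4) = 1/3.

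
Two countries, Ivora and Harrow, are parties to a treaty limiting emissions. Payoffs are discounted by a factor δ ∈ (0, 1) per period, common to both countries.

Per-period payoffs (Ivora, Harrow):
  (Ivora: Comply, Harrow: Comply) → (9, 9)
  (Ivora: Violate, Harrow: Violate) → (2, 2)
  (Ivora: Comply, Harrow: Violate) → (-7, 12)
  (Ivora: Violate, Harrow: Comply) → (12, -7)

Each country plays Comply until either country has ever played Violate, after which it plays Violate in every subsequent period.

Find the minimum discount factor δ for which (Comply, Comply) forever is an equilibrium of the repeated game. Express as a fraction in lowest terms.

Cooperation forever yields 9 each period: 9/(1−δ).
Deviating yields 12 once, then 2 forever: 12 + 2δ/(1−δ).
No profitable deviation requires 9/(1−δ) ≥ 12 + 2δ/(1−δ).
Multiplying by (1−δ): 9 ≥ 12(1−δ) + 2δ = 12 − 10δ.
So 10δ ≥ 3, i.e. δ ≥ 3/10.

3/10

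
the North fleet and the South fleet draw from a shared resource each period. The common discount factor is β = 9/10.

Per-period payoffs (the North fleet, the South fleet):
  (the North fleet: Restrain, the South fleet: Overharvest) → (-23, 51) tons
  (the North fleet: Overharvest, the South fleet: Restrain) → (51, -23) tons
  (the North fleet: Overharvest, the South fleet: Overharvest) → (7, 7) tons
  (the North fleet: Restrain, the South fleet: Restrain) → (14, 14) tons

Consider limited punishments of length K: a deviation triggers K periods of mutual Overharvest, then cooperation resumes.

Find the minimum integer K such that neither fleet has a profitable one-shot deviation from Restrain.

IC: β(1−β^K)/(1−β) ≥ (51−14)/(14−7) = 37/7.
With β = 9/10: need 1 − β^K ≥ 37/7·(1−9/10)/(9/10), i.e. β^K ≤ 0.4127.
Since (9/10)^8 = 0.4305 and (9/10)^9 = 0.3874, the smallest such K is 9.

9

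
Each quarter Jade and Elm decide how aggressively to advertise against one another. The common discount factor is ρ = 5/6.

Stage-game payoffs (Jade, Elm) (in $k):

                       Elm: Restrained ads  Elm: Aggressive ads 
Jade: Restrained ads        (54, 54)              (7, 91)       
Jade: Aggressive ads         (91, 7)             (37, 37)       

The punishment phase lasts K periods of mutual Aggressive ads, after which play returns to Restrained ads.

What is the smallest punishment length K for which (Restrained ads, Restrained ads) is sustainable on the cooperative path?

4

No profitable deviation requires (54−37)(ρ+…+ρ^K) ≥ 91−54, i.e. ρ+…+ρ^K ≥ 37/17 ≈ 2.1765.
With ρ = 5/6, the partial sums are K=1: 0.8333, K=2: 1.5278, K=3: 2.1065, K=4: 2.5887.
K = 4 is the first length at which the sum reaches 2.1765.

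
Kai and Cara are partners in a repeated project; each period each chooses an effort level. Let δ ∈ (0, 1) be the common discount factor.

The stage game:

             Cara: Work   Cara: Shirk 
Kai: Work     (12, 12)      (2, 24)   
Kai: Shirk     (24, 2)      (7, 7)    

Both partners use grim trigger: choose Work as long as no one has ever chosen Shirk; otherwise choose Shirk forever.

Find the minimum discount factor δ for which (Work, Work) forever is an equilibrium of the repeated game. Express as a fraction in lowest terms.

12/17

12/(1−δ) ≥ 24 + 7δ/(1−δ)
12 ≥ 24 − 17δ
δ ≥ 12/17.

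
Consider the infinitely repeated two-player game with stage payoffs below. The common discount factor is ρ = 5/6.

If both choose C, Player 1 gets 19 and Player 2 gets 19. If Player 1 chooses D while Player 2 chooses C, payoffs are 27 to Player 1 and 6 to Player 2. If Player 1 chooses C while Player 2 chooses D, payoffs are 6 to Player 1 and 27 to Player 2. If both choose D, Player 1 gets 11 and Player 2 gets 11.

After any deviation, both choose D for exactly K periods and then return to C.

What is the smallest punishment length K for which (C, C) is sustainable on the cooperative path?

Need Σ_{k=1}^{K} ρ^k ≥ (27−19)/(19−11) = 1.0000 at ρ = 5/6.
At K = 1 the sum is 0.8333 < 1.0000; at K = 2 it is 1.5278 ≥ 1.0000.
So the minimum punishment length is K = 2.

2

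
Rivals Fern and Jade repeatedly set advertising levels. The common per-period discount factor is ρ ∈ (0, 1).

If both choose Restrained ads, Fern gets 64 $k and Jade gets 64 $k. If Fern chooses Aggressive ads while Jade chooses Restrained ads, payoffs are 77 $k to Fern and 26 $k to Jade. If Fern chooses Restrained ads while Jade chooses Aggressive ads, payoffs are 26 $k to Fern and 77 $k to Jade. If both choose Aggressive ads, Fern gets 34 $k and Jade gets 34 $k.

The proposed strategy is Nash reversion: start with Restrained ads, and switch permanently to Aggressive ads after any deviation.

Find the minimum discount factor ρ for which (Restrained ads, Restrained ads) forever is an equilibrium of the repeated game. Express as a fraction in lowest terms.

64/(1−ρ) ≥ 77 + 34ρ/(1−ρ)
64 ≥ 77 − 43ρ
ρ ≥ 13/43.

13/43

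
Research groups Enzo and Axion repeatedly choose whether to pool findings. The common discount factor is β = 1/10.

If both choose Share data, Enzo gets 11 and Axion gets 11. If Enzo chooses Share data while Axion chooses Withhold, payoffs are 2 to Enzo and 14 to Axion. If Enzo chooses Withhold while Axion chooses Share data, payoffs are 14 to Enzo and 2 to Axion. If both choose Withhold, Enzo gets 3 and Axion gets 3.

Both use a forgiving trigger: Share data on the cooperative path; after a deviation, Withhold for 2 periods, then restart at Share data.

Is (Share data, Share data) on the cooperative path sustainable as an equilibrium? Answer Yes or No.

No

Comparing payoff streams over the 3 periods until play realigns: cooperate → 11(1+β+…+β^2); deviate → 14 + 3(β+…+β^2).
Cooperation is sustained iff (11−3)(β+…+β^2) ≥ 14−11.
β+…+β^2 = 1/10·(1−(1/10)^2)/(1−1/10) = 0.1100, and (14−11)/(11−3) = 0.3750.
0.1100 < 0.3750, so cooperation is not sustainable.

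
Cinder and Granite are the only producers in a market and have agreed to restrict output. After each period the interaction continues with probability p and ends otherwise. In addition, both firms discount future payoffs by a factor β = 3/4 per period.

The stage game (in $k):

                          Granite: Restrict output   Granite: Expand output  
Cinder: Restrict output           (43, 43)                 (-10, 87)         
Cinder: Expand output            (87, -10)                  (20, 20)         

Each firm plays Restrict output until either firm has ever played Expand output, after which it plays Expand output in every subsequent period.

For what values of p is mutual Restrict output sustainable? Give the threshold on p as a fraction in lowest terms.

With continuation probability p and discount β, the effective per-period discount factor is βp.
Grim-trigger IC: βp ≥ (87−43)/(87−20) = 44/67.
So p ≥ (44/67)/(3/4) = 176/201.

176/201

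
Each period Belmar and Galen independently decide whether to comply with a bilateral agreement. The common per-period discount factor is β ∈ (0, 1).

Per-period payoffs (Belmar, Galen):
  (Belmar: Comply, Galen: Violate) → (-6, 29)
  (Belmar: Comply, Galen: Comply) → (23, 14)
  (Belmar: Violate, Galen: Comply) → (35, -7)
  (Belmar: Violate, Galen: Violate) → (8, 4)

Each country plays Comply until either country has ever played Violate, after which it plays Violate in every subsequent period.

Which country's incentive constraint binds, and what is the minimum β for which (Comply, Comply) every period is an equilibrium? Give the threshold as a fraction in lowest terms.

Galen; β ≥ 3/5

For Belmar: deviation gain 35−23 = 12, per-period punishment loss 23−8 = 15. IC gives β ≥ 12/27 = 4/9.
For Galen: gain 15, loss 10 per period, so β ≥ 15/25 = 3/5.
The tighter constraint is Galen's, so cooperation needs β ≥ 3/5.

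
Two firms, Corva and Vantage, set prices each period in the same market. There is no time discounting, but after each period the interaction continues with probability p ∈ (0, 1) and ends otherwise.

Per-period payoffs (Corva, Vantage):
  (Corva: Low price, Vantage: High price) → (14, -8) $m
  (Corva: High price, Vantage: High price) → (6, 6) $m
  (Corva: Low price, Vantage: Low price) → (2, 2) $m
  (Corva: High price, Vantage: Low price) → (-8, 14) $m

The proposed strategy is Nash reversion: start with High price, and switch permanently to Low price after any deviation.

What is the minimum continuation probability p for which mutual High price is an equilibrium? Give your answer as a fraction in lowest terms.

With no time discounting, the continuation probability p plays the role of the discount factor.
Grim-trigger IC: 6/(1−p) ≥ 14 + 2p/(1−p) ⇒ p ≥ (14−6)/(14−2) = 2/3.

2/3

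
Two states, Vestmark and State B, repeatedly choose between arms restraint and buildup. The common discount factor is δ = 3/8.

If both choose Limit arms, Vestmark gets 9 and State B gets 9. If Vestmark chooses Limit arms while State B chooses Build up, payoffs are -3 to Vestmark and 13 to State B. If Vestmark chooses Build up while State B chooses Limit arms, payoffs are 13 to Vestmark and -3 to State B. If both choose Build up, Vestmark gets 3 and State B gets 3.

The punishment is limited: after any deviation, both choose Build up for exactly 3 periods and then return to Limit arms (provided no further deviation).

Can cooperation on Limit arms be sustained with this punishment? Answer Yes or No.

No

IC: δ+…+δ^3 ≥ (13−9)/(9−3) = 2/3.
At δ = 3/8: partial sum = 0.5684 < 0.6667. Cooperation not sustainable.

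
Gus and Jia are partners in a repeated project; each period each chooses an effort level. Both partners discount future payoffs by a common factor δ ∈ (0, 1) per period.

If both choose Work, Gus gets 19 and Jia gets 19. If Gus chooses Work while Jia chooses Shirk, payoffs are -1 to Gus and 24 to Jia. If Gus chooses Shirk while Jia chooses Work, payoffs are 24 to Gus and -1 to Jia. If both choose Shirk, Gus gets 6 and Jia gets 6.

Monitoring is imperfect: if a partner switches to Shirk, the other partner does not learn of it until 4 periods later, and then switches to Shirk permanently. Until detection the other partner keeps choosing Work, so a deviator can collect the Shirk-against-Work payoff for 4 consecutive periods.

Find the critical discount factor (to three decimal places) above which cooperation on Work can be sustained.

0.726

A deviator earns 24 for 4 periods, then 6 forever; cooperating earns 19 forever. Multiplying the IC by (1−δ):
19 ≥ 24(1−δ^4) + 6δ^4, so 18·δ^4 ≥ 5 and δ^4 ≥ 5/18.
δ ≥ (5/18)^(1/4) ≈ 0.726.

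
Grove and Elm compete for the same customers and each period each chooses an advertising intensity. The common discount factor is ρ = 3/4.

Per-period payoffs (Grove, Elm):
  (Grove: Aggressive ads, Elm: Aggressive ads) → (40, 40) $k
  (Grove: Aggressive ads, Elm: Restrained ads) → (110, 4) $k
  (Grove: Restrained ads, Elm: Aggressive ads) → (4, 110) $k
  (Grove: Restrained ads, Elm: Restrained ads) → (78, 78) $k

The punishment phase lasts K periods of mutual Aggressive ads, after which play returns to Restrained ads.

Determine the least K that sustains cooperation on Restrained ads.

2

No profitable deviation requires (78−40)(ρ+…+ρ^K) ≥ 110−78, i.e. ρ+…+ρ^K ≥ 16/19 ≈ 0.8421.
With ρ = 3/4, the partial sums are K=1: 0.7500, K=2: 1.3125.
K = 2 is the first length at which the sum reaches 0.8421.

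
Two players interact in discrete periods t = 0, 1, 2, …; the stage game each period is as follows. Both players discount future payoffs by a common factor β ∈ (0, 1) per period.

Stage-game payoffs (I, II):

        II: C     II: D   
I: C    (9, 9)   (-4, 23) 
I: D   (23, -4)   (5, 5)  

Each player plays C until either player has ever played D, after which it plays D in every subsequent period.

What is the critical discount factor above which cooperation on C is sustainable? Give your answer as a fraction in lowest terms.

7/9

One-period gain from deviating is 23 − 9 = 14. The loss is 9 − 5 = 4 in every subsequent period, with present value 4·β/(1−β).
Deviation is unprofitable when 4·β/(1−β) ≥ 14, i.e. β/(1−β) ≥ 7/2.
Equivalently β ≥ 14/(14+4) = 7/9.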